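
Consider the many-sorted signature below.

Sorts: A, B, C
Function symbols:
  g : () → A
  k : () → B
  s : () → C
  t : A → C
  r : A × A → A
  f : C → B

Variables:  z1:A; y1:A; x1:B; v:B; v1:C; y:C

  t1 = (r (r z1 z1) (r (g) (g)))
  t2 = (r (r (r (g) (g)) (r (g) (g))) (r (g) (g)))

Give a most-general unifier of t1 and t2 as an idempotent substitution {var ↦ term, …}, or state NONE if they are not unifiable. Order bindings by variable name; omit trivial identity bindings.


{z1 ↦ (r (g) (g))}


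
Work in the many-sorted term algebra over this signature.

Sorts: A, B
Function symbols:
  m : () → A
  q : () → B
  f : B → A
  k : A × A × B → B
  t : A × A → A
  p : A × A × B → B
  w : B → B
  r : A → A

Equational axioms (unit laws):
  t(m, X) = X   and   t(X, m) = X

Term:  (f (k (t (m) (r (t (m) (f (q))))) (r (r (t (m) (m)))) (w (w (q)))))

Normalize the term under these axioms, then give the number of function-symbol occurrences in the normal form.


size = 11

1. (f (k (t (m) (r (t (m) (f (q))))) (r (r (t (m) (m)))) (w (w (q)))))  →  (f (k (r (t (m) (f (q)))) (r (r (t (m) (m)))) (w (w (q)))))
2. (f (k (r (t (m) (f (q)))) (r (r (t (m) (m)))) (w (w (q)))))  →  (f (k (r (f (q))) (r (r (t (m) (m)))) (w (w (q)))))
3. (f (k (r (f (q))) (r (r (t (m) (m)))) (w (w (q)))))  →  (f (k (r (f (q))) (r (r (m))) (w (w (q)))))
normal form: (f (k (r (f (q))) (r (r (m))) (w (w (q)))))


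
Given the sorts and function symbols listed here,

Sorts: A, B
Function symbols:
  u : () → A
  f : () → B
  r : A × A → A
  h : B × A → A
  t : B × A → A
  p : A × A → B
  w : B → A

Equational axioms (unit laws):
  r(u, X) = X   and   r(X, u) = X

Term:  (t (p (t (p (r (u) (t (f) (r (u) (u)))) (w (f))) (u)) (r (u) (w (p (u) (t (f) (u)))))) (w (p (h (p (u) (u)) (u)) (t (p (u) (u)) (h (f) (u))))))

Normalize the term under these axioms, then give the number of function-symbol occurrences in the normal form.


size = 30

1. (t (p (t (p (r (u) (t (f) (r (u) (u)))) (w (f))) (u)) (r (u) (w (p (u) (t (f) (u)))))) (w (p (h (p (u) (u)) (u)) (t (p (u) (u)) (h (f) (u))))))  →  (t (p (t (p (t (f) (r (u) (u))) (w (f))) (u)) (r (u) (w (p (u) (t (f) (u)))))) (w (p (h (p (u) (u)) (u)) (t (p (u) (u)) (h (f) (u))))))
2. (t (p (t (p (t (f) (r (u) (u))) (w (f))) (u)) (r (u) (w (p (u) (t (f) (u)))))) (w (p (h (p (u) (u)) (u)) (t (p (u) (u)) (h (f) (u))))))  →  (t (p (t (p (t (f) (u)) (w (f))) (u)) (r (u) (w (p (u) (t (f) (u)))))) (w (p (h (p (u) (u)) (u)) (t (p (u) (u)) (h (f) (u))))))
3. (t (p (t (p (t (f) (u)) (w (f))) (u)) (r (u) (w (p (u) (t (f) (u)))))) (w (p (h (p (u) (u)) (u)) (t (p (u) (u)) (h (f) (u))))))  →  (t (p (t (p (t (f) (u)) (w (f))) (u)) (w (p (u) (t (f) (u))))) (w (p (h (p (u) (u)) (u)) (t (p (u) (u)) (h (f) (u))))))
normal form: (t (p (t (p (t (f) (u)) (w (f))) (u)) (w (p (u) (t (f) (u))))) (w (p (h (p (u) (u)) (u)) (t (p (u) (u)) (h (f) (u))))))


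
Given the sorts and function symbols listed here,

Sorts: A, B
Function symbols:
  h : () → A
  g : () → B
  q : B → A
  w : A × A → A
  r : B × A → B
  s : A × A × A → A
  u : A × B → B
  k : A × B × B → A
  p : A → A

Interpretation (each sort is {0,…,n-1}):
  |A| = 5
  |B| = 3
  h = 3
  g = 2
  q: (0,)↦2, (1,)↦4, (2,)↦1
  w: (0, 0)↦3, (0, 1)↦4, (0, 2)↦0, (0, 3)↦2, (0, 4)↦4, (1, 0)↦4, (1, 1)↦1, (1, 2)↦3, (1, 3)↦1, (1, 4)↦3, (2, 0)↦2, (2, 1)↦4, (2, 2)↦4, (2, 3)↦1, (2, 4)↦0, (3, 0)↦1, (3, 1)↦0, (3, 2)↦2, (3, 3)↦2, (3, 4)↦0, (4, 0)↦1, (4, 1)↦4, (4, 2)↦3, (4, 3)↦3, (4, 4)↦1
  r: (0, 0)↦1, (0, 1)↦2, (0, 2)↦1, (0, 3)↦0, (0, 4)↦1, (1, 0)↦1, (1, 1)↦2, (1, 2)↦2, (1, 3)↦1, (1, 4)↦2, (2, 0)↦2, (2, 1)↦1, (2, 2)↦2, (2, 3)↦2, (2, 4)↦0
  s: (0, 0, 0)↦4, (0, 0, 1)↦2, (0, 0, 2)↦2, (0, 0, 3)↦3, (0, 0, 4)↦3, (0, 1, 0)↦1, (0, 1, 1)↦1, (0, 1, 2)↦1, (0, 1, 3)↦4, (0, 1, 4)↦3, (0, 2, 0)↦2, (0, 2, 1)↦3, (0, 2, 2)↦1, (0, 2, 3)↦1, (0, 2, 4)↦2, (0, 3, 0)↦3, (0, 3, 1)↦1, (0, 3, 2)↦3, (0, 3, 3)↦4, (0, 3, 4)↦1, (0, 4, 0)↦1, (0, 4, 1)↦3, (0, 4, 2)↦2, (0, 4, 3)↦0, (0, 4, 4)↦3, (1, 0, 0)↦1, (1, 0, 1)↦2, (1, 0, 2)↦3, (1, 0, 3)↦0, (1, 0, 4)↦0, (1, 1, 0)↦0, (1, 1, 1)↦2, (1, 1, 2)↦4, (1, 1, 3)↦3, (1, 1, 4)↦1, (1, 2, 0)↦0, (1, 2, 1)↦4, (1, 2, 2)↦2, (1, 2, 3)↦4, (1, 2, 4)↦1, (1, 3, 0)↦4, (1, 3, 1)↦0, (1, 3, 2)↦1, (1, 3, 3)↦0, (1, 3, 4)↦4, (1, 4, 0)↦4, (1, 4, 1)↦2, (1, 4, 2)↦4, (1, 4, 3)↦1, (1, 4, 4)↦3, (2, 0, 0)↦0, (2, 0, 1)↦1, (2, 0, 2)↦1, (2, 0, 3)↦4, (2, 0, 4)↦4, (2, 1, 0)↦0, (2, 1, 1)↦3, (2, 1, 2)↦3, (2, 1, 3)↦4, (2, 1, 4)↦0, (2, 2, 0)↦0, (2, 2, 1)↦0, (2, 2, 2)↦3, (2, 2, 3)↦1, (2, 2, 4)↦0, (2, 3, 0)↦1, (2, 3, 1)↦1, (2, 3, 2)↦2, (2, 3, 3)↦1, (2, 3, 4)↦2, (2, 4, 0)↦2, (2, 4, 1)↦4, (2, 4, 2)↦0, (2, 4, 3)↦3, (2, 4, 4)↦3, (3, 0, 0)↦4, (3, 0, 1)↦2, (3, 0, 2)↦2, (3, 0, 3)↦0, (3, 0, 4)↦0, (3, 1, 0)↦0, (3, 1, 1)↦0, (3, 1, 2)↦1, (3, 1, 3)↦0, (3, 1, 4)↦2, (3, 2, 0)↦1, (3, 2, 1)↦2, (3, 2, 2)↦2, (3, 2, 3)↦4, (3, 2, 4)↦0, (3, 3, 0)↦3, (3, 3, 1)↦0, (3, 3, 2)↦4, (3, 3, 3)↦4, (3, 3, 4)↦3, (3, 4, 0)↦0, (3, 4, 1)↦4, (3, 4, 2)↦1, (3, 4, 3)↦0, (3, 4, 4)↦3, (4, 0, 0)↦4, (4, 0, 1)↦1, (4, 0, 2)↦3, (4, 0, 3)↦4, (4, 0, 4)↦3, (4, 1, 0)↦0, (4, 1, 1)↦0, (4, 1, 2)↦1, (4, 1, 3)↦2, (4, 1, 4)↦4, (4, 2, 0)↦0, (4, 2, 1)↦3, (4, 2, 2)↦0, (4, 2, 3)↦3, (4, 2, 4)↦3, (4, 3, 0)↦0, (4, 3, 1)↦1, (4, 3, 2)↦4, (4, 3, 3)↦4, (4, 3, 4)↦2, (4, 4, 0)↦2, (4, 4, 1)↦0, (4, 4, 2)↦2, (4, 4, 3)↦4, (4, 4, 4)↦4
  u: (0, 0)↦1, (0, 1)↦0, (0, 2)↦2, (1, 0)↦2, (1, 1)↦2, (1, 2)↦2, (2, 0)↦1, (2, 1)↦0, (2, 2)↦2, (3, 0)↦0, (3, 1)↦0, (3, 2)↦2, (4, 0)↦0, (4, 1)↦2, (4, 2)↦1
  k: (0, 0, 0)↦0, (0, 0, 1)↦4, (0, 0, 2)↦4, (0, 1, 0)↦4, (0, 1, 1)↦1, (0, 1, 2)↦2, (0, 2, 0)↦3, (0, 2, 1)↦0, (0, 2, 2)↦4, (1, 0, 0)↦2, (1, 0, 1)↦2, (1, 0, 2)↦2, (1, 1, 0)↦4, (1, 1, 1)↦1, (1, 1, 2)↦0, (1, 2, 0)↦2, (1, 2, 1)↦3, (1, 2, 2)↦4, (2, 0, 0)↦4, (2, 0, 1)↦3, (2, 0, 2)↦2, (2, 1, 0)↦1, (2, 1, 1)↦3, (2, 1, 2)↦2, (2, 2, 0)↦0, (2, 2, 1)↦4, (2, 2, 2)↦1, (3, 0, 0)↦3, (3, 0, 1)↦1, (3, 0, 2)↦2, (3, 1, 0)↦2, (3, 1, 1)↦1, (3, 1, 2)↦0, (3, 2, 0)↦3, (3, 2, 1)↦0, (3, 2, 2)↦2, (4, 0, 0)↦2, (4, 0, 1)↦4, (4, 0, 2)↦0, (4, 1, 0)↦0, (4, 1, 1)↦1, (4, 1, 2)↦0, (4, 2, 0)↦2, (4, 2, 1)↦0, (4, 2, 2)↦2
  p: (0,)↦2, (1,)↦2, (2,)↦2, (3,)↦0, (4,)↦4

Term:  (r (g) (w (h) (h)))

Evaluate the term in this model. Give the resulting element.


value = 2

  g = 2
  h = 3
  h = 3
  (w (h) (h)) = w(3, 3) = 2
  (r (g) (w (h) (h))) = r(2, 2) = 2


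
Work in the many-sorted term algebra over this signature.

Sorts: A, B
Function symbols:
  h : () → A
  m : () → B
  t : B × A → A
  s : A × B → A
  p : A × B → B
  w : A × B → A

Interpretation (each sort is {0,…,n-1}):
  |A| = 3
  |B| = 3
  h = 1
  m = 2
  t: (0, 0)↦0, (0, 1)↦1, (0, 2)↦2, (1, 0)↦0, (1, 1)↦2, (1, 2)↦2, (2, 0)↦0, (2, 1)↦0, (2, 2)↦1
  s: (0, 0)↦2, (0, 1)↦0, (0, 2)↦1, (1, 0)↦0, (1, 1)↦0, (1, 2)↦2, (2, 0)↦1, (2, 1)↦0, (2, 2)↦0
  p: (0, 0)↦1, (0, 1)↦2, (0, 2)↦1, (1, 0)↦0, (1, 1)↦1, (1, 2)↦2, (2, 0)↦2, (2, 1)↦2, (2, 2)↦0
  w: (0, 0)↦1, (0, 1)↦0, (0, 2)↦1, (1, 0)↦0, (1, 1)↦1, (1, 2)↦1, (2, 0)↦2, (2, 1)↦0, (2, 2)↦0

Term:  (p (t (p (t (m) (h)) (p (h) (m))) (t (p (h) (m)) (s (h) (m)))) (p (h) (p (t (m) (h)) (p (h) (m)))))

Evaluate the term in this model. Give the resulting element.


value = 2

  m = 2
  h = 1
  (t (m) (h)) = t(2, 1) = 0
  h = 1
  m = 2
  (p (h) (m)) = p(1, 2) = 2
  (p (t (m) (h)) (p (h) (m))) = p(0, 2) = 1
  h = 1
  m = 2
  (p (h) (m)) = p(1, 2) = 2
  h = 1
  m = 2
  (s (h) (m)) = s(1, 2) = 2
  (t (p (h) (m)) (s (h) (m))) = t(2, 2) = 1
  (t (p (t (m) (h)) (p (h) (m))) (t (p (h) (m)) (s (h) (m)))) = t(1, 1) = 2
  h = 1
  m = 2
  h = 1
  (t (m) (h)) = t(2, 1) = 0
  h = 1
  m = 2
  (p (h) (m)) = p(1, 2) = 2
  (p (t (m) (h)) (p (h) (m))) = p(0, 2) = 1
  (p (h) (p (t (m) (h)) (p (h) (m)))) = p(1, 1) = 1
  (p (t (p (t (m) (h)) (p (h) (m))) (t (p (h) (m)) (s (h) (m)))) (p (h) (p (t (m) (h)) (p (h) (m))))) = p(2, 1) = 2


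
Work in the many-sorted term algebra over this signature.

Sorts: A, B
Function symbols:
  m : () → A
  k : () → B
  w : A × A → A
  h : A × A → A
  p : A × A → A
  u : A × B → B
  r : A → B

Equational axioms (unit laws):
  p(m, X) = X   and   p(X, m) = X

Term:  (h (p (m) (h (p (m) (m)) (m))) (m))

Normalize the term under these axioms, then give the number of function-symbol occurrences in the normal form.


size = 5

1. (h (p (m) (h (p (m) (m)) (m))) (m))  →  (h (h (p (m) (m)) (m)) (m))
2. (h (h (p (m) (m)) (m)) (m))  →  (h (h (m) (m)) (m))
normal form: (h (h (m) (m)) (m))


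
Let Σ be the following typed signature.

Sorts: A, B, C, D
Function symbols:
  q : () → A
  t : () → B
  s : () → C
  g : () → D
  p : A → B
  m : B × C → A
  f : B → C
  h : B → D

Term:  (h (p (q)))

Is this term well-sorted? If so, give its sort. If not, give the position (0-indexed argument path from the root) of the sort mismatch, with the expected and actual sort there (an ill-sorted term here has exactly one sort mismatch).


well-sorted; sort = D

    (q) : A
  (p (q)) : B
(h (p (q))) : D


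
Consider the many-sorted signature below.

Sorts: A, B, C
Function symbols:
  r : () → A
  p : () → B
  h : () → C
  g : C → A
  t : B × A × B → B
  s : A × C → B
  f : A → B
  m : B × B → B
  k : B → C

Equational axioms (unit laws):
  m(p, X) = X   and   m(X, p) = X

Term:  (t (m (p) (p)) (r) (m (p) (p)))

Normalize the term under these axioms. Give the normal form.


1. (t (m (p) (p)) (r) (m (p) (p)))  →  (t (p) (r) (m (p) (p)))
2. (t (p) (r) (m (p) (p)))  →  (t (p) (r) (p))

normal form = (t (p) (r) (p))


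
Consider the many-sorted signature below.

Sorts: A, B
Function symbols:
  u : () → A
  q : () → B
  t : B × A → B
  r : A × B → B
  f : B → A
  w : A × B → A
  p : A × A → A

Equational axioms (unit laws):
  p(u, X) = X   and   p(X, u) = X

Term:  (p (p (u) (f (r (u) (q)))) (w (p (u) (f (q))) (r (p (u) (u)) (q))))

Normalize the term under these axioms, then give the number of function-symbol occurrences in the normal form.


1. (p (p (u) (f (r (u) (q)))) (w (p (u) (f (q))) (r (p (u) (u)) (q))))  →  (p (f (r (u) (q))) (w (p (u) (f (q))) (r (p (u) (u)) (q))))
2. (p (f (r (u) (q))) (w (p (u) (f (q))) (r (p (u) (u)) (q))))  →  (p (f (r (u) (q))) (w (f (q)) (r (p (u) (u)) (q))))
3. (p (f (r (u) (q))) (w (f (q)) (r (p (u) (u)) (q))))  →  (p (f (r (u) (q))) (w (f (q)) (r (u) (q))))
normal form: (p (f (r (u) (q))) (w (f (q)) (r (u) (q))))

size = 11


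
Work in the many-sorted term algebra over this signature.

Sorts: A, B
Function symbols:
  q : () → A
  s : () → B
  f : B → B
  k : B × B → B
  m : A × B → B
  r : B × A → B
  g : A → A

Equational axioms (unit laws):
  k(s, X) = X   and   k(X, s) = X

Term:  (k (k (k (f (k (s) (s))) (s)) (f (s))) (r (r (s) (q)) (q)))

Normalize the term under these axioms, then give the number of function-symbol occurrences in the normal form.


1. (k (k (k (f (k (s) (s))) (s)) (f (s))) (r (r (s) (q)) (q)))  →  (k (k (f (k (s) (s))) (f (s))) (r (r (s) (q)) (q)))
2. (k (k (f (k (s) (s))) (f (s))) (r (r (s) (q)) (q)))  →  (k (k (f (s)) (f (s))) (r (r (s) (q)) (q)))
normal form: (k (k (f (s)) (f (s))) (r (r (s) (q)) (q)))

size = 11


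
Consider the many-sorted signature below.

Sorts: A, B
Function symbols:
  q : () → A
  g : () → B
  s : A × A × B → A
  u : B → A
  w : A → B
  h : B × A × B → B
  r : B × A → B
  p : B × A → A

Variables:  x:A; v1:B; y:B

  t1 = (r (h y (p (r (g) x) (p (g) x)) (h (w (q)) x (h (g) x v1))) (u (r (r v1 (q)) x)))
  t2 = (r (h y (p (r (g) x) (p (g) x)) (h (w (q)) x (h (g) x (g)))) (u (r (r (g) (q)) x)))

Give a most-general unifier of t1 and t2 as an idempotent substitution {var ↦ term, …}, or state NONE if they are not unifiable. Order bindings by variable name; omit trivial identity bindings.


{v1 ↦ (g)}


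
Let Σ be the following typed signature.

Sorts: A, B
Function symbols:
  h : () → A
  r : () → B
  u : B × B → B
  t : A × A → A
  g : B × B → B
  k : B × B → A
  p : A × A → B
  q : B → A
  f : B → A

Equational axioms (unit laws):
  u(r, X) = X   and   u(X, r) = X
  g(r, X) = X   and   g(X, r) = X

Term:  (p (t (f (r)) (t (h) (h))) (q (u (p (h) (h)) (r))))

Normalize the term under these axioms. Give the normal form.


1. (p (t (f (r)) (t (h) (h))) (q (u (p (h) (h)) (r))))  →  (p (t (f (r)) (t (h) (h))) (q (p (h) (h))))

normal form = (p (t (f (r)) (t (h) (h))) (q (p (h) (h))))


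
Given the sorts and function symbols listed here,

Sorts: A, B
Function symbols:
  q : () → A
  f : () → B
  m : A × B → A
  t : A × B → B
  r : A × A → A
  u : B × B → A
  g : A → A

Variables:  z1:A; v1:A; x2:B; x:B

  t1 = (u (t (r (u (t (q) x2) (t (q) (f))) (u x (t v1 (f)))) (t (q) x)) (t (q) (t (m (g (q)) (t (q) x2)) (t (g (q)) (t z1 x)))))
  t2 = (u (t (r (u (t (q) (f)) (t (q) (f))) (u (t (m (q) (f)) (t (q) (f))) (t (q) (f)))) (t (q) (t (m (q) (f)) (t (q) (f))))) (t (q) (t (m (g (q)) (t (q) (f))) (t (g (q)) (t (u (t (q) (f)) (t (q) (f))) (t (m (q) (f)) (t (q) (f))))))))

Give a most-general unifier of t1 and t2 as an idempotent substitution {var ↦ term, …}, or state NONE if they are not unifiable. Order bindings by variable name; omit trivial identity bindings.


{v1 ↦ (q), x ↦ (t (m (q) (f)) (t (q) (f))), x2 ↦ (f), z1 ↦ (u (t (q) (f)) (t (q) (f)))}


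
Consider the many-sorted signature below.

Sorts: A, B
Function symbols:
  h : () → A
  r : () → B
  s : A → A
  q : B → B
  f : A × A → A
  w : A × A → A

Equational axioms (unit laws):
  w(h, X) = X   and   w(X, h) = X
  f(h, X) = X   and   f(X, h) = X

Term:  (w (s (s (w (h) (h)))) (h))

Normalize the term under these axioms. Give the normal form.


normal form = (s (s (h)))

1. (w (s (s (w (h) (h)))) (h))  →  (s (s (w (h) (h))))
2. (s (s (w (h) (h))))  →  (s (s (h)))


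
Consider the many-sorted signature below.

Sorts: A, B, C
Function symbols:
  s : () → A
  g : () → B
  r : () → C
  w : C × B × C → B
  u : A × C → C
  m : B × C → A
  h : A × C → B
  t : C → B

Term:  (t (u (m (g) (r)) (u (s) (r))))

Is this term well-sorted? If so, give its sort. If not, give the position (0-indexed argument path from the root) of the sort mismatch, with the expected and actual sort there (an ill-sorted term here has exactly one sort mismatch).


      (g) : B
      (r) : C
    (m (g) (r)) : A
      (s) : A
      (r) : C
    (u (s) (r)) : C
  (u (m (g) (r)) (u (s) (r))) : C
(t (u (m (g) (r)) (u (s) (r)))) : B

well-sorted; sort = B


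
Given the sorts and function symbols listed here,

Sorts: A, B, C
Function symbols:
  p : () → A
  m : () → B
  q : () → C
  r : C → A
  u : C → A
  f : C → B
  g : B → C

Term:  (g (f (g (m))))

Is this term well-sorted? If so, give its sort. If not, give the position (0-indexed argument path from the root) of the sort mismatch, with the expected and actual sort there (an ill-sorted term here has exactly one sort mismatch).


      (m) : B
    (g (m)) : C
  (f (g (m))) : B
(g (f (g (m)))) : C

well-sorted; sort = C


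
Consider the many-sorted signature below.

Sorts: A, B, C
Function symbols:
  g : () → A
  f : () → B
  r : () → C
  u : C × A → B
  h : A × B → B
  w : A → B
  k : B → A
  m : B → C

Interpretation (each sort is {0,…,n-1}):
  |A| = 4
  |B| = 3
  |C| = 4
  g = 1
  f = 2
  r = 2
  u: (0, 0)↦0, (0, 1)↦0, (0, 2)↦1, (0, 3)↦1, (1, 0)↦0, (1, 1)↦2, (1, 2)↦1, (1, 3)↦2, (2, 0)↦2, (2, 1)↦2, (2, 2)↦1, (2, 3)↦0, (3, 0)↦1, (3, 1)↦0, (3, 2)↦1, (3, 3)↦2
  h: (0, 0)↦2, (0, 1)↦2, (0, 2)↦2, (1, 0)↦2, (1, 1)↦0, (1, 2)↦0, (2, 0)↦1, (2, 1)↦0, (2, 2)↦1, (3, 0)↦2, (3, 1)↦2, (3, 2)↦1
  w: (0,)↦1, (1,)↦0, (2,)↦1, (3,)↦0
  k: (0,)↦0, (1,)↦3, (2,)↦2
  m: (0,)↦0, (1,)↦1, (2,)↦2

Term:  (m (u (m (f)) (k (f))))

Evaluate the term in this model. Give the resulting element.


  f = 2
  (m (f)) = m(2,) = 2
  f = 2
  (k (f)) = k(2,) = 2
  (u (m (f)) (k (f))) = u(2, 2) = 1
  (m (u (m (f)) (k (f)))) = m(1,) = 1

value = 1


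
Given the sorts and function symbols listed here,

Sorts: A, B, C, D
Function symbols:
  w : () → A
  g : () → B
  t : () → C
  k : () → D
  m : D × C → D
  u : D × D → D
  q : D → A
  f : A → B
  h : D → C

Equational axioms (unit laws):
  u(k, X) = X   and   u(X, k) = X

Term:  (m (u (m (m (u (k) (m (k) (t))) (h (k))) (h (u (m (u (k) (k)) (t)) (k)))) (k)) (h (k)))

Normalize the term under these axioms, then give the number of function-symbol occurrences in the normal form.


size = 14

1. (m (u (m (m (u (k) (m (k) (t))) (h (k))) (h (u (m (u (k) (k)) (t)) (k)))) (k)) (h (k)))  →  (m (m (m (u (k) (m (k) (t))) (h (k))) (h (u (m (u (k) (k)) (t)) (k)))) (h (k)))
2. (m (m (m (u (k) (m (k) (t))) (h (k))) (h (u (m (u (k) (k)) (t)) (k)))) (h (k)))  →  (m (m (m (m (k) (t)) (h (k))) (h (u (m (u (k) (k)) (t)) (k)))) (h (k)))
3. (m (m (m (m (k) (t)) (h (k))) (h (u (m (u (k) (k)) (t)) (k)))) (h (k)))  →  (m (m (m (m (k) (t)) (h (k))) (h (m (u (k) (k)) (t)))) (h (k)))
4. (m (m (m (m (k) (t)) (h (k))) (h (m (u (k) (k)) (t)))) (h (k)))  →  (m (m (m (m (k) (t)) (h (k))) (h (m (k) (t)))) (h (k)))
normal form: (m (m (m (m (k) (t)) (h (k))) (h (m (k) (t)))) (h (k)))


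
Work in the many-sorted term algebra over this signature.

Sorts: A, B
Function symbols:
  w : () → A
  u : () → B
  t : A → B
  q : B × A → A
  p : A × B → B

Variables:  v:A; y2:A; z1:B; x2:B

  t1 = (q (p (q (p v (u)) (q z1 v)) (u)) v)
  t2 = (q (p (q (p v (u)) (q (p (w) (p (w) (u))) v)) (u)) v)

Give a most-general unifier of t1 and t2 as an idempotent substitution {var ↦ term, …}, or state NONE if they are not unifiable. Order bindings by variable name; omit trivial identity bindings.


{z1 ↦ (p (w) (p (w) (u)))}


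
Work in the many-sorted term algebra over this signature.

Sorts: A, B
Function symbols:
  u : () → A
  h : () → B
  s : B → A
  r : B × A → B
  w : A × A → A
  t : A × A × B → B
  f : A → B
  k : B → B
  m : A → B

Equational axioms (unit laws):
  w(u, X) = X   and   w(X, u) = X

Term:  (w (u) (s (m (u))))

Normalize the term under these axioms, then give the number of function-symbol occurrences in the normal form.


1. (w (u) (s (m (u))))  →  (s (m (u)))
normal form: (s (m (u)))

size = 3


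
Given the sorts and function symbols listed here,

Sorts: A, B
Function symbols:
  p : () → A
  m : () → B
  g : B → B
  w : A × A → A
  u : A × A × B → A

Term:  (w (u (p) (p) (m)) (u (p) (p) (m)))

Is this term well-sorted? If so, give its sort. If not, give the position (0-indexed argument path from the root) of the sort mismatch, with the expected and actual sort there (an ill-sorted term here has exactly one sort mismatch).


    (p) : A
    (p) : A
    (m) : B
  (u (p) (p) (m)) : A
    (p) : A
    (p) : A
    (m) : B
  (u (p) (p) (m)) : A
(w (u (p) (p) (m)) (u (p) (p) (m))) : A

well-sorted; sort = A


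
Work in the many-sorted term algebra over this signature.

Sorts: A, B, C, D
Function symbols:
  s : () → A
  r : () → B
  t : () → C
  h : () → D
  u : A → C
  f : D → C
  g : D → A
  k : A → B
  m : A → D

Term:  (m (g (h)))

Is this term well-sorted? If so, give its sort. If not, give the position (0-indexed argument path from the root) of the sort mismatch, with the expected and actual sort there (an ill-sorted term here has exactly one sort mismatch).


    (h) : D
  (g (h)) : A
(m (g (h))) : D

well-sorted; sort = D


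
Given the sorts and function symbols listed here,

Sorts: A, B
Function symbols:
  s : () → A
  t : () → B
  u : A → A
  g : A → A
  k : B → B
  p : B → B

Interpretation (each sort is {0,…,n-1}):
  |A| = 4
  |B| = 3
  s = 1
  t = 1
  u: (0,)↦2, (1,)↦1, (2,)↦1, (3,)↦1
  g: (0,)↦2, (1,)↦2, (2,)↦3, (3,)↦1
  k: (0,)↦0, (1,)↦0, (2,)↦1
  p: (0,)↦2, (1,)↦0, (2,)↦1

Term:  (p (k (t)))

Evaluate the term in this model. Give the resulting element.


  t = 1
  (k (t)) = k(1,) = 0
  (p (k (t))) = p(0,) = 2

value = 2


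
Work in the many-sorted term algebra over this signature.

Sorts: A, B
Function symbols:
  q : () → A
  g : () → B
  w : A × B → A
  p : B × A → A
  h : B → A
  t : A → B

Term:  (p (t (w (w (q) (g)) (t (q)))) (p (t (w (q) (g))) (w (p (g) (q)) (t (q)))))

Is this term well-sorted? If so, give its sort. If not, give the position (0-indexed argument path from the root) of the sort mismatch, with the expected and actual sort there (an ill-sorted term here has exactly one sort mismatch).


        (q) : A
        (g) : B
      (w (q) (g)) : A
        (q) : A
      (t (q)) : B
    (w (w (q) (g)) (t (q))) : A
  (t (w (w (q) (g)) (t (q)))) : B
        (q) : A
        (g) : B
      (w (q) (g)) : A
    (t (w (q) (g))) : B
        (g) : B
        (q) : A
      (p (g) (q)) : A
        (q) : A
      (t (q)) : B
    (w (p (g) (q)) (t (q))) : A
  (p (t (w (q) (g))) (w (p (g) (q)) (t (q)))) : A
(p (t (w (w (q) (g)) (t (q)))) (p (t (w (q) (g))) (w (p (g) (q)) (t (q))))) : A

well-sorted; sort = A


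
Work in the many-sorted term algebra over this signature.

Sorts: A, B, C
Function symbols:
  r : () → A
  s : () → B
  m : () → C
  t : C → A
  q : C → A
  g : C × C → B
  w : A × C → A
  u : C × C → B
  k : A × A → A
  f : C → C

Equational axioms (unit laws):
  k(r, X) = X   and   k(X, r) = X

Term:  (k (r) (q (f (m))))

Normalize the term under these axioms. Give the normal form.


normal form = (q (f (m)))

1. (k (r) (q (f (m))))  →  (q (f (m)))


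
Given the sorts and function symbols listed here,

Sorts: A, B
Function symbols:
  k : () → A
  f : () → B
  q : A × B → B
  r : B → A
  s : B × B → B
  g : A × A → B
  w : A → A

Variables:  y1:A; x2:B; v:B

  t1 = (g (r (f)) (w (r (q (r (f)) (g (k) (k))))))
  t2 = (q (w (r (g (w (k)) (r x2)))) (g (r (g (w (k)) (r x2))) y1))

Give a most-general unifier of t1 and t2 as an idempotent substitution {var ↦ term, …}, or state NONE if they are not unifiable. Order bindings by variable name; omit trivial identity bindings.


NONE (not unifiable)

head clash or occurs-check failure — not unifiable


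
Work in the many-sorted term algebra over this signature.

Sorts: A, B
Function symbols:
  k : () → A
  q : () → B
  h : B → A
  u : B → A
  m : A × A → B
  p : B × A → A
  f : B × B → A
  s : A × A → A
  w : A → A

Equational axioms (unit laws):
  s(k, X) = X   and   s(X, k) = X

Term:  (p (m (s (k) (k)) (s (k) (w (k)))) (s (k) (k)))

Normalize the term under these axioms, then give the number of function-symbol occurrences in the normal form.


1. (p (m (s (k) (k)) (s (k) (w (k)))) (s (k) (k)))  →  (p (m (k) (s (k) (w (k)))) (s (k) (k)))
2. (p (m (k) (s (k) (w (k)))) (s (k) (k)))  →  (p (m (k) (w (k))) (s (k) (k)))
3. (p (m (k) (w (k))) (s (k) (k)))  →  (p (m (k) (w (k))) (k))
normal form: (p (m (k) (w (k))) (k))

size = 6


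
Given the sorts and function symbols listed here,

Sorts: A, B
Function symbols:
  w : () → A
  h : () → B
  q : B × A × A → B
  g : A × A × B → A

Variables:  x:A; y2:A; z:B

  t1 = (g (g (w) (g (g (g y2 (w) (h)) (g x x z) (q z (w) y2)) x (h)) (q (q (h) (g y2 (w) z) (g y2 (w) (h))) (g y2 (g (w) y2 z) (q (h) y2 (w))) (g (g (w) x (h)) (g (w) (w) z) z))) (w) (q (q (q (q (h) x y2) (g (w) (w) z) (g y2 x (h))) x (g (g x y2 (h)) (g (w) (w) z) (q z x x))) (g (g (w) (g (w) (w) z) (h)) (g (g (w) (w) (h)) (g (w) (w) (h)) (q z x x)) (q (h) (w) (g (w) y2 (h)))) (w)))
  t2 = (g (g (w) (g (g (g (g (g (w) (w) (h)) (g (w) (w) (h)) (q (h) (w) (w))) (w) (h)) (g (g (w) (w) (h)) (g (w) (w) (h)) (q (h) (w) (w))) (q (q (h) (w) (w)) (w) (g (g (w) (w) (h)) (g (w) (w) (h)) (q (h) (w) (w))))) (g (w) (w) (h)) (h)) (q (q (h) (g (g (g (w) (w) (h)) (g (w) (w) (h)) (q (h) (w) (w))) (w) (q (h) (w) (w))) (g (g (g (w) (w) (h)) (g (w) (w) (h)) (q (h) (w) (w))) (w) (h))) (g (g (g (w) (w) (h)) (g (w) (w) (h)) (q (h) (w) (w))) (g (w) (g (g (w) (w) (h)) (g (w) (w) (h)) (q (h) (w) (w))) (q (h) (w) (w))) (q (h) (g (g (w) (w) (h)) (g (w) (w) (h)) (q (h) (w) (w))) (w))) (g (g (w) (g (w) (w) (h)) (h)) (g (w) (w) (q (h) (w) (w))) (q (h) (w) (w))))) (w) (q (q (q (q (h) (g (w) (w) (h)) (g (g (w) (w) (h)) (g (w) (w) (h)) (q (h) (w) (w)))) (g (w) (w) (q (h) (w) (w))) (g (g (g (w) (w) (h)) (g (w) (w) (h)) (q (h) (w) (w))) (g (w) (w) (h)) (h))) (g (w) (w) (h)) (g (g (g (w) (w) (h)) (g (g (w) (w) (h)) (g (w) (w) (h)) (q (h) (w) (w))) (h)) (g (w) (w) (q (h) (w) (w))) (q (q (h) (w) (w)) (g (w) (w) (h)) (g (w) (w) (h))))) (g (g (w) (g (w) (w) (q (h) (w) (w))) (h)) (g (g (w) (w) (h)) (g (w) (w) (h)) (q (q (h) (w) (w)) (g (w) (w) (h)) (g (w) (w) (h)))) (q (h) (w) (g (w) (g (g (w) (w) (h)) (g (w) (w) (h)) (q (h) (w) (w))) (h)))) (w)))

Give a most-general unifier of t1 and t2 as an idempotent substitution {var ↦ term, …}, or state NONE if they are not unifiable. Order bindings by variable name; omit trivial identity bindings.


{x ↦ (g (w) (w) (h)), y2 ↦ (g (g (w) (w) (h)) (g (w) (w) (h)) (q (h) (w) (w))), z ↦ (q (h) (w) (w))}


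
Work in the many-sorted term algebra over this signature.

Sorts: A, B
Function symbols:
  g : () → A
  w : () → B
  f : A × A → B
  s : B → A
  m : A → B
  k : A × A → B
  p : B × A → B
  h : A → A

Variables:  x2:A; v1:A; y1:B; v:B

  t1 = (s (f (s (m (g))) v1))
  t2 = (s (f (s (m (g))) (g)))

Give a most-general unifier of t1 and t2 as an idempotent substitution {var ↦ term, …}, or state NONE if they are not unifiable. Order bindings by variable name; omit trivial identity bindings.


{v1 ↦ (g)}


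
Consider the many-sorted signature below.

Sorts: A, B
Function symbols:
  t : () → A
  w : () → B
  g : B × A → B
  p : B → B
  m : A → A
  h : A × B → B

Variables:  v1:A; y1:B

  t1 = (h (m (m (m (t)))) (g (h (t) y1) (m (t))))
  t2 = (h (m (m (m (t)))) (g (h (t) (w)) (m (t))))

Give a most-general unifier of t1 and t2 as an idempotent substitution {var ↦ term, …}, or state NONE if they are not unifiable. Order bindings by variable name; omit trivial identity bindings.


{y1 ↦ (w)}


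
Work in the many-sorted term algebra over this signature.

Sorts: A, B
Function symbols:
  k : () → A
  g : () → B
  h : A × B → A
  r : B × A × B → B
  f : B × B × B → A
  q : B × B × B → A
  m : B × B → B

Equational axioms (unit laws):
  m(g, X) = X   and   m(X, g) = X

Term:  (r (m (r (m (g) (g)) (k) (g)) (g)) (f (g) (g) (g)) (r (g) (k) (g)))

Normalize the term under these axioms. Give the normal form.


1. (r (m (r (m (g) (g)) (k) (g)) (g)) (f (g) (g) (g)) (r (g) (k) (g)))  →  (r (r (m (g) (g)) (k) (g)) (f (g) (g) (g)) (r (g) (k) (g)))
2. (r (r (m (g) (g)) (k) (g)) (f (g) (g) (g)) (r (g) (k) (g)))  →  (r (r (g) (k) (g)) (f (g) (g) (g)) (r (g) (k) (g)))

normal form = (r (r (g) (k) (g)) (f (g) (g) (g)) (r (g) (k) (g)))


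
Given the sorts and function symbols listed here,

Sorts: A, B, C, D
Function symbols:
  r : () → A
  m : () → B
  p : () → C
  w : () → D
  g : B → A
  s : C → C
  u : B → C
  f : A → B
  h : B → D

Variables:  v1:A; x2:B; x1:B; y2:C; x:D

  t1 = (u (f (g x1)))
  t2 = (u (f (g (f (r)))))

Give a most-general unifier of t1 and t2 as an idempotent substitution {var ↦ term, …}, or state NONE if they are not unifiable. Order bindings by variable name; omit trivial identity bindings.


{x1 ↦ (f (r))}


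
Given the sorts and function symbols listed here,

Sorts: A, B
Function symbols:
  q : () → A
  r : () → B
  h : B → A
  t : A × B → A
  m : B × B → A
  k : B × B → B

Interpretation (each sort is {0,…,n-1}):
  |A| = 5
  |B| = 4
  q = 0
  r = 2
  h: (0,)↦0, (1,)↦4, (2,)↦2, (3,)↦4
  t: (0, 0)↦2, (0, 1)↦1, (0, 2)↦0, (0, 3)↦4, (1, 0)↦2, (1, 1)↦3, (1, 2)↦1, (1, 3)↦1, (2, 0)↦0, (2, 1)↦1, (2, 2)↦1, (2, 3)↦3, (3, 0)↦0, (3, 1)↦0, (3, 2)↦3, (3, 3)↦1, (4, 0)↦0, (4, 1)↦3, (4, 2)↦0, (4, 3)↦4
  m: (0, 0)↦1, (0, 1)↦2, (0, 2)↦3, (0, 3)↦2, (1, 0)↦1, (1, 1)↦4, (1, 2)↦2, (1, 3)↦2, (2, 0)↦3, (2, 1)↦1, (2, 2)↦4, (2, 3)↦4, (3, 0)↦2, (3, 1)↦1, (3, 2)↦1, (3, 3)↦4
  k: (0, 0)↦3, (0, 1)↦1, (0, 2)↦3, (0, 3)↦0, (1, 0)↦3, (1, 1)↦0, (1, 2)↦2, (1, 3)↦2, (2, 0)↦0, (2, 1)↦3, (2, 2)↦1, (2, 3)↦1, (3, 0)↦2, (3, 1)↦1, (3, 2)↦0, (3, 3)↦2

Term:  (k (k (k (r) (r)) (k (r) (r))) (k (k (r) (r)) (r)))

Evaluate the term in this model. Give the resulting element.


value = 3

  r = 2
  r = 2
  (k (r) (r)) = k(2, 2) = 1
  r = 2
  r = 2
  (k (r) (r)) = k(2, 2) = 1
  (k (k (r) (r)) (k (r) (r))) = k(1, 1) = 0
  r = 2
  r = 2
  (k (r) (r)) = k(2, 2) = 1
  r = 2
  (k (k (r) (r)) (r)) = k(1, 2) = 2
  (k (k (k (r) (r)) (k (r) (r))) (k (k (r) (r)) (r))) = k(0, 2) = 3


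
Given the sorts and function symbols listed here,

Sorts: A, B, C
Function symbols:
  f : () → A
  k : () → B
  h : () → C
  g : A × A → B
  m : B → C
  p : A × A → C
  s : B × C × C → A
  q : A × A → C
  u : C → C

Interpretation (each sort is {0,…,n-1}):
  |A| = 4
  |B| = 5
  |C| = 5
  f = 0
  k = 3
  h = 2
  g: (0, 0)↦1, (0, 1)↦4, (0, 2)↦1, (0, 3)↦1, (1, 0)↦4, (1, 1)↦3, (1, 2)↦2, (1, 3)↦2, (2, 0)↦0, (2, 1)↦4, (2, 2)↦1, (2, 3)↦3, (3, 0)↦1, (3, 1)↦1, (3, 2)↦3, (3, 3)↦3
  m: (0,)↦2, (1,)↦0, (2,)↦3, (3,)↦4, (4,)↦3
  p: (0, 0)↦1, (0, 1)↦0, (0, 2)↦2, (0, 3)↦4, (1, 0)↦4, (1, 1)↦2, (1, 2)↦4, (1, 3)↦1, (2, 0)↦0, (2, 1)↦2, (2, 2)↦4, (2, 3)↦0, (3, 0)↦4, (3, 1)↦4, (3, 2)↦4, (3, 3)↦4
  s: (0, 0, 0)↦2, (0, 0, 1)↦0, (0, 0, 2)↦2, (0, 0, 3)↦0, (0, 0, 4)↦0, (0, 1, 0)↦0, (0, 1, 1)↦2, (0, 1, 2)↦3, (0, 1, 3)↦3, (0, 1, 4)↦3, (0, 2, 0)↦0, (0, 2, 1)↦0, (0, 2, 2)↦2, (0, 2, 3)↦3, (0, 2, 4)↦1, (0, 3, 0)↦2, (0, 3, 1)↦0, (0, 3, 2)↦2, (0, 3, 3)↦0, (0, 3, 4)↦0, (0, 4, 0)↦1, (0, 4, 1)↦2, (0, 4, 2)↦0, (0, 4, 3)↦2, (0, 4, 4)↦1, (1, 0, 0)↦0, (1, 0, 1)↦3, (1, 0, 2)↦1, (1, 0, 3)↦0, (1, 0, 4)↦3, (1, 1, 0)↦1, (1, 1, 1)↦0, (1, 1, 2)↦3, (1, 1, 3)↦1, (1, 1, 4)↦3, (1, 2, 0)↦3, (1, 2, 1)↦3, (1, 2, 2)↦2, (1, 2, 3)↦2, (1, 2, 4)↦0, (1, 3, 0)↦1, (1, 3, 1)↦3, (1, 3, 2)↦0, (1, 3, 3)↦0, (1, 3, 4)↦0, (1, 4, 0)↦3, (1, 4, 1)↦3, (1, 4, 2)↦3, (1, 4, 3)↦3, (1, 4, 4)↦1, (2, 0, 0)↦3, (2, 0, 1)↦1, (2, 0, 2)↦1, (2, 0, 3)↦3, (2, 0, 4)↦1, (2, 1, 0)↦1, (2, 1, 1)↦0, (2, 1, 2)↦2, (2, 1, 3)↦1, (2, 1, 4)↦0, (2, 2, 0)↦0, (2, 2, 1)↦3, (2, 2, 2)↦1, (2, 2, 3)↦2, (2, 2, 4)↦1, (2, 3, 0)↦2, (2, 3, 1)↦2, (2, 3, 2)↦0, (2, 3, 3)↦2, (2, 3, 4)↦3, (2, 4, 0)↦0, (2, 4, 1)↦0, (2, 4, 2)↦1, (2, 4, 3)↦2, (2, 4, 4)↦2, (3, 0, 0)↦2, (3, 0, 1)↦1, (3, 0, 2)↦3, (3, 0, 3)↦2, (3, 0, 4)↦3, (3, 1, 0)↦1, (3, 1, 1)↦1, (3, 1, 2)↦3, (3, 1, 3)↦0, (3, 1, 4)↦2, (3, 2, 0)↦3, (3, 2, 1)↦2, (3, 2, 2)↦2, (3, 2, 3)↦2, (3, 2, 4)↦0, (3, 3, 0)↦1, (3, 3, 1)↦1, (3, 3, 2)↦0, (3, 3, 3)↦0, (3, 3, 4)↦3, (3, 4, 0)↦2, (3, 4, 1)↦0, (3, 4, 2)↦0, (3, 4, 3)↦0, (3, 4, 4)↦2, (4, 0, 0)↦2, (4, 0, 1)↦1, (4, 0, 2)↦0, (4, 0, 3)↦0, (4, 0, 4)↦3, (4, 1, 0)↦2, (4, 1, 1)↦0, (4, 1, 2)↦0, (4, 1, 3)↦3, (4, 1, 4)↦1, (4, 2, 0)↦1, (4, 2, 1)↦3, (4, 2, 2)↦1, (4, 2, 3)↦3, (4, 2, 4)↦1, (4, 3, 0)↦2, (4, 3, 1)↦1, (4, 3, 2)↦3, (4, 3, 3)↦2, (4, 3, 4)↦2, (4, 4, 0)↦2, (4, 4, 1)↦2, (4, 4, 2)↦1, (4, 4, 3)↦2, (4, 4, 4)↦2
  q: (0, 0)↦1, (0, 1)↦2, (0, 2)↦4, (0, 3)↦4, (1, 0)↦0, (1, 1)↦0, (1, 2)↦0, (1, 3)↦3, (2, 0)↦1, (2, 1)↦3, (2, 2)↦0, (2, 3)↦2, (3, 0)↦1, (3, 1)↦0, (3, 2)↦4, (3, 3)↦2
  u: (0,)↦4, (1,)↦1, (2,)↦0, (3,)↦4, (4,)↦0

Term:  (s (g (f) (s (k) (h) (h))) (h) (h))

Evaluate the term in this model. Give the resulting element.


  f = 0
  k = 3
  h = 2
  h = 2
  (s (k) (h) (h)) = s(3, 2, 2) = 2
  (g (f) (s (k) (h) (h))) = g(0, 2) = 1
  h = 2
  h = 2
  (s (g (f) (s (k) (h) (h))) (h) (h)) = s(1, 2, 2) = 2

value = 2


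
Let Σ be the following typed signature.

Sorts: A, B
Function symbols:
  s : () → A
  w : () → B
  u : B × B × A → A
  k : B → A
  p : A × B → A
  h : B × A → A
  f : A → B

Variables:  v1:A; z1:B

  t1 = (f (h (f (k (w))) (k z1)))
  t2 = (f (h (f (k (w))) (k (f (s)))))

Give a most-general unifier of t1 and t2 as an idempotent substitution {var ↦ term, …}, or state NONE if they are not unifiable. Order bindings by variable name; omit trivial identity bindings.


{z1 ↦ (f (s))}


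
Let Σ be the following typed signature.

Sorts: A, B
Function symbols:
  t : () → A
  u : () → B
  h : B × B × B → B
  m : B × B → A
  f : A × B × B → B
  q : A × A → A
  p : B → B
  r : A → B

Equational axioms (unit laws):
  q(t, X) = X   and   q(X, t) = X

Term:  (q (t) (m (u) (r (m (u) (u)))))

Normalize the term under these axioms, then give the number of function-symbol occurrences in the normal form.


size = 6

1. (q (t) (m (u) (r (m (u) (u)))))  →  (m (u) (r (m (u) (u))))
normal form: (m (u) (r (m (u) (u))))


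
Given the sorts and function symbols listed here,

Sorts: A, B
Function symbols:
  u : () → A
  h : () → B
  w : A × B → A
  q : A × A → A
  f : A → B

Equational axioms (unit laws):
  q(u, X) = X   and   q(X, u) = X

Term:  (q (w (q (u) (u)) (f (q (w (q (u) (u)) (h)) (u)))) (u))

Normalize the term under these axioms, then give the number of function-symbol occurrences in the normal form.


size = 6

1. (q (w (q (u) (u)) (f (q (w (q (u) (u)) (h)) (u)))) (u))  →  (w (q (u) (u)) (f (q (w (q (u) (u)) (h)) (u))))
2. (w (q (u) (u)) (f (q (w (q (u) (u)) (h)) (u))))  →  (w (u) (f (q (w (q (u) (u)) (h)) (u))))
3. (w (u) (f (q (w (q (u) (u)) (h)) (u))))  →  (w (u) (f (w (q (u) (u)) (h))))
4. (w (u) (f (w (q (u) (u)) (h))))  →  (w (u) (f (w (u) (h))))
normal form: (w (u) (f (w (u) (h))))


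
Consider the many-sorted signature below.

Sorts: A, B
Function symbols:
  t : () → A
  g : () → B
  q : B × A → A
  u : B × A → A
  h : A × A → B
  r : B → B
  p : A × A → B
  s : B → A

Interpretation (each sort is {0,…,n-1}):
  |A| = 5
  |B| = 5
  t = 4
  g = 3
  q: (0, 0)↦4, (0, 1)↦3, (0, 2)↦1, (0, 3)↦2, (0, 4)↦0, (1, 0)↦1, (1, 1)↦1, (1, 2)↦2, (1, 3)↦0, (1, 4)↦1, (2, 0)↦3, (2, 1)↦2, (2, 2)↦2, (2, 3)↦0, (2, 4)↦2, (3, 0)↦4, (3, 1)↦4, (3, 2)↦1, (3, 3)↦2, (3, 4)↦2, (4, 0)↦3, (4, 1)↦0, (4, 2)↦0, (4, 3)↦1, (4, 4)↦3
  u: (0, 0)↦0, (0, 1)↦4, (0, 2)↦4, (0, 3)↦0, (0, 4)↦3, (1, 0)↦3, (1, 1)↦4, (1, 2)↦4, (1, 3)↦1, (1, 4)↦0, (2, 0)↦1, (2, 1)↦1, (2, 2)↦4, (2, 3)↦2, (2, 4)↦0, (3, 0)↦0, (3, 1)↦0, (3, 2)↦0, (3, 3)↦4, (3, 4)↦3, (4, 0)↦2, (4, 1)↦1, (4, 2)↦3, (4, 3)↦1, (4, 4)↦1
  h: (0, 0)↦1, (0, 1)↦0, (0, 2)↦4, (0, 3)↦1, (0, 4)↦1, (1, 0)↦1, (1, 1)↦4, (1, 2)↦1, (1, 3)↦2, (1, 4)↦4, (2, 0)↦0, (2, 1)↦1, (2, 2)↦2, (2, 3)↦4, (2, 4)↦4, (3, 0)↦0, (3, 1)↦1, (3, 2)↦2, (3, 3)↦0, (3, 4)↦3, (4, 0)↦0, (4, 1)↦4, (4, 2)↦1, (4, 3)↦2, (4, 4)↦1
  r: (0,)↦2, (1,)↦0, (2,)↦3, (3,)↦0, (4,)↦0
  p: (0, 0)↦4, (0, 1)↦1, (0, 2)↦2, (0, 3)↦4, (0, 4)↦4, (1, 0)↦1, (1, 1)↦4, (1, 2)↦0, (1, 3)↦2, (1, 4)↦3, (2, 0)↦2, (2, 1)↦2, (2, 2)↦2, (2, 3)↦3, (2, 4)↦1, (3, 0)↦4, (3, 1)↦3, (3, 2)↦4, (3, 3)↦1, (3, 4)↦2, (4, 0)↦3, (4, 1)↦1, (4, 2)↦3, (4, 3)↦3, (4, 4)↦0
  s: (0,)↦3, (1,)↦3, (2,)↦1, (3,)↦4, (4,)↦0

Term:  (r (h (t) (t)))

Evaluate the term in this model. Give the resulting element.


value = 0

  t = 4
  t = 4
  (h (t) (t)) = h(4, 4) = 1
  (r (h (t) (t))) = r(1,) = 0


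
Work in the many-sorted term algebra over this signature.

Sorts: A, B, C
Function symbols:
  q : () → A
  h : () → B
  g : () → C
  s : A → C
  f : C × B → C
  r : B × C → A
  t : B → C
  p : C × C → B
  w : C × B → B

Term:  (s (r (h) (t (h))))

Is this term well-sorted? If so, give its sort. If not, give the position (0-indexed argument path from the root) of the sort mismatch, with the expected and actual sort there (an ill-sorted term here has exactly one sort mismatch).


well-sorted; sort = C

    (h) : B
      (h) : B
    (t (h)) : C
  (r (h) (t (h))) : A
(s (r (h) (t (h)))) : C


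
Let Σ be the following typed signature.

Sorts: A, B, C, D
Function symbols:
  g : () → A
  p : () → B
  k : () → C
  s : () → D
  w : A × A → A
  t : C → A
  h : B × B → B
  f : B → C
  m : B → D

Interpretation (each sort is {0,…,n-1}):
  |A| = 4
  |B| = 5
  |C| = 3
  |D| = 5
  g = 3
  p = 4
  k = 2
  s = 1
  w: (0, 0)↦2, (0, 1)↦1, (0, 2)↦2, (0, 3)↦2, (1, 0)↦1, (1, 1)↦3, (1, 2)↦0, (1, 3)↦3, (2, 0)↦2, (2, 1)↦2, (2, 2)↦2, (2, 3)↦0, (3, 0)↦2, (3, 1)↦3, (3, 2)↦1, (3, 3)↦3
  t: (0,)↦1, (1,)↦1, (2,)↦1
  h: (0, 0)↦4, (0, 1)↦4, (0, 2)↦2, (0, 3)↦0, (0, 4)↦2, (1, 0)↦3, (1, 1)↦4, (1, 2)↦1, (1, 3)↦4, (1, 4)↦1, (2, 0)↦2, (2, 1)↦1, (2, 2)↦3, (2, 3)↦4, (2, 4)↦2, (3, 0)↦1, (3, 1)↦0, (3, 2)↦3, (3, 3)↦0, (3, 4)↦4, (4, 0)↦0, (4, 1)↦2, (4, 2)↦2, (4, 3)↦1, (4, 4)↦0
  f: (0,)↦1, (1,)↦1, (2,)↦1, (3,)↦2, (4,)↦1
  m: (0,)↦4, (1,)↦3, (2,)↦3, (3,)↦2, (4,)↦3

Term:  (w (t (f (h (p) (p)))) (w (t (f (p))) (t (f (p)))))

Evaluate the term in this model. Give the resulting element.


  p = 4
  p = 4
  (h (p) (p)) = h(4, 4) = 0
  (f (h (p) (p))) = f(0,) = 1
  (t (f (h (p) (p)))) = t(1,) = 1
  p = 4
  (f (p)) = f(4,) = 1
  (t (f (p))) = t(1,) = 1
  p = 4
  (f (p)) = f(4,) = 1
  (t (f (p))) = t(1,) = 1
  (w (t (f (p))) (t (f (p)))) = w(1, 1) = 3
  (w (t (f (h (p) (p)))) (w (t (f (p))) (t (f (p))))) = w(1, 3) = 3

value = 3


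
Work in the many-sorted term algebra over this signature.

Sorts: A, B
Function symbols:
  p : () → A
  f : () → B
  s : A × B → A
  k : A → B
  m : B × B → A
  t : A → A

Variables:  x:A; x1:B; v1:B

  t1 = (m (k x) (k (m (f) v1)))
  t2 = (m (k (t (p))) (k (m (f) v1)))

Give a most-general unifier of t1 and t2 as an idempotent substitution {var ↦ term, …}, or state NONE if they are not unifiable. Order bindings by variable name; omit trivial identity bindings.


{x ↦ (t (p))}


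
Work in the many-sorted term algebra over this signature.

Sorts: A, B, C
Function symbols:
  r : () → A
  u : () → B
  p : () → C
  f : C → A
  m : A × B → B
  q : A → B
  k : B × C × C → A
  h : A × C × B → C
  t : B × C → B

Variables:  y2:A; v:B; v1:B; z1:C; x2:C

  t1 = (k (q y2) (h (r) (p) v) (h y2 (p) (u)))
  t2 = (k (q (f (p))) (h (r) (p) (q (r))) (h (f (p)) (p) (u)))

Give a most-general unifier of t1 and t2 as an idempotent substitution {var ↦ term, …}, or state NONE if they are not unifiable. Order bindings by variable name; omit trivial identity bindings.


{v ↦ (q (r)), y2 ↦ (f (p))}


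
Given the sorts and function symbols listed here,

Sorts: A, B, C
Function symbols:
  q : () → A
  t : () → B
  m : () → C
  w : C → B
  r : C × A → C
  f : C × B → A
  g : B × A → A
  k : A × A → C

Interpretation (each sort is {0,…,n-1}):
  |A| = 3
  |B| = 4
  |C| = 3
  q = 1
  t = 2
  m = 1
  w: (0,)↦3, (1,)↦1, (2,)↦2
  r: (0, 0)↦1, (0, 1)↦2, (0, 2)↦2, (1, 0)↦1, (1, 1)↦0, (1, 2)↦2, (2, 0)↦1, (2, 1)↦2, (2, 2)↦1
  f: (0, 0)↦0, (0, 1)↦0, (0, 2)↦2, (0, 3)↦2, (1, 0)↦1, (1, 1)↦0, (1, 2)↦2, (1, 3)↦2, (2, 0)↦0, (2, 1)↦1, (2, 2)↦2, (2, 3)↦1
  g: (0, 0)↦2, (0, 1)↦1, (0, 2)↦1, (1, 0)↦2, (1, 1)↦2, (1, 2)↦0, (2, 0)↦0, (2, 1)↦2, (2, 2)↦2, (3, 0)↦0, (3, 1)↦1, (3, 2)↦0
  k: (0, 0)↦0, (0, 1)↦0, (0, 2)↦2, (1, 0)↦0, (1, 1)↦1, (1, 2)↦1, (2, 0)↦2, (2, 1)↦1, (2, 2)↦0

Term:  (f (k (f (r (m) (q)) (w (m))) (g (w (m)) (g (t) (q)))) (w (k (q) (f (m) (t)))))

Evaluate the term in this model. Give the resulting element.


value = 0

  m = 1
  q = 1
  (r (m) (q)) = r(1, 1) = 0
  m = 1
  (w (m)) = w(1,) = 1
  (f (r (m) (q)) (w (m))) = f(0, 1) = 0
  m = 1
  (w (m)) = w(1,) = 1
  t = 2
  q = 1
  (g (t) (q)) = g(2, 1) = 2
  (g (w (m)) (g (t) (q))) = g(1, 2) = 0
  (k (f (r (m) (q)) (w (m))) (g (w (m)) (g (t) (q)))) = k(0, 0) = 0
  q = 1
  m = 1
  t = 2
  (f (m) (t)) = f(1, 2) = 2
  (k (q) (f (m) (t))) = k(1, 2) = 1
  (w (k (q) (f (m) (t)))) = w(1,) = 1
  (f (k (f (r (m) (q)) (w (m))) (g (w (m)) (g (t) (q)))) (w (k (q) (f (m) (t))))) = f(0, 1) = 0
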